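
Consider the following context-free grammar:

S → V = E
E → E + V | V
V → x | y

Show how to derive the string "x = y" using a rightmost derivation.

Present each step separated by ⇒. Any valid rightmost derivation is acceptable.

S ⇒ V = E ⇒ V = V ⇒ V = y ⇒ x = y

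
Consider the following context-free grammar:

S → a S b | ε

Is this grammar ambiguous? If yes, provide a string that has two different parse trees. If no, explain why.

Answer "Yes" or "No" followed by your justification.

No - the grammar is unambiguous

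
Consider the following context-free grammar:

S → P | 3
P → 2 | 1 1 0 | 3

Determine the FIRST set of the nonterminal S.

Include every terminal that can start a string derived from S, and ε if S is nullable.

We compute FIRST(S) using the standard algorithm.
FIRST(P) = {1, 2, 3}
FIRST(S) = {1, 2, 3}
Therefore, FIRST(S) = {1, 2, 3}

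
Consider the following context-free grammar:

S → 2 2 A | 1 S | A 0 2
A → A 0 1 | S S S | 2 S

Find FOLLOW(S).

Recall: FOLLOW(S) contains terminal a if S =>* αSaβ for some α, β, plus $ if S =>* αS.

We compute FOLLOW(S) using the standard algorithm.
FOLLOW(S) starts with {$}.
FIRST(A) = {1, 2}
FIRST(S) = {1, 2}
FOLLOW(A) = {$, 0, 1, 2}
FOLLOW(S) = {$, 0, 1, 2}
Therefore, FOLLOW(S) = {$, 0, 1, 2}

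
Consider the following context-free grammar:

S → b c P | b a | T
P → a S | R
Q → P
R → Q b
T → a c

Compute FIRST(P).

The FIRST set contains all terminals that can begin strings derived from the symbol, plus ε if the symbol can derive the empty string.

We compute FIRST(P) using the standard algorithm.
FIRST(P) = {a}
FIRST(Q) = {a}
FIRST(R) = {a}
FIRST(S) = {a, b}
FIRST(T) = {a}
Therefore, FIRST(P) = {a}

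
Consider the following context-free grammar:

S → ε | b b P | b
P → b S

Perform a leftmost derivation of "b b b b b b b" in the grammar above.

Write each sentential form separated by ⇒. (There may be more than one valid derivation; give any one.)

S ⇒ b b P ⇒ b b b S ⇒ b b b b b P ⇒ b b b b b b S ⇒ b b b b b b b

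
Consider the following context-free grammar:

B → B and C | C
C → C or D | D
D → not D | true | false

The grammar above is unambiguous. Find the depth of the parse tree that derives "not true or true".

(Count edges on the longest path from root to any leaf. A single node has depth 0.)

5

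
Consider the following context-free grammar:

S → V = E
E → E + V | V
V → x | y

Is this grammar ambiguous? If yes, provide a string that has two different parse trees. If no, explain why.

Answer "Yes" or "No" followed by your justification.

No - the grammar is unambiguous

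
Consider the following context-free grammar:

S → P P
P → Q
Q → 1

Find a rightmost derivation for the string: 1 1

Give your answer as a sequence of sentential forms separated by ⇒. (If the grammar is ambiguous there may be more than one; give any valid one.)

S ⇒ P P ⇒ P Q ⇒ P 1 ⇒ Q 1 ⇒ 1 1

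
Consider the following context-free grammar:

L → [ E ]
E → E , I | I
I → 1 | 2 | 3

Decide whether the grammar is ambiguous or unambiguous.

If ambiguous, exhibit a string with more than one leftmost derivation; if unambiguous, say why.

Unambiguous - every string in the language has a unique leftmost derivation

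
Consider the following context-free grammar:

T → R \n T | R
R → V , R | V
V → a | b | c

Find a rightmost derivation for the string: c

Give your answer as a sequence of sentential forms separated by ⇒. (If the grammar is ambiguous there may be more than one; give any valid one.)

T ⇒ R ⇒ V ⇒ c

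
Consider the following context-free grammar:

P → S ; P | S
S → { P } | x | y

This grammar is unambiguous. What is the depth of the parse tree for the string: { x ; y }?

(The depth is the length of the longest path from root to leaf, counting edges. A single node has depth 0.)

5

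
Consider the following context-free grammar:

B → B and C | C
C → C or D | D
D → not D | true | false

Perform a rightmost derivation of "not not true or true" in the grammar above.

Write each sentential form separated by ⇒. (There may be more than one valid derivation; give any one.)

B ⇒ C ⇒ C or D ⇒ C or true ⇒ D or true ⇒ not D or true ⇒ not not D or true ⇒ not not true or true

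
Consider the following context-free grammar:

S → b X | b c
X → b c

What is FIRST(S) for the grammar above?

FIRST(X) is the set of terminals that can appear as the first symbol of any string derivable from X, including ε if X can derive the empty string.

We compute FIRST(S) using the standard algorithm.
FIRST(S) = {b}
FIRST(X) = {b}
Therefore, FIRST(S) = {b}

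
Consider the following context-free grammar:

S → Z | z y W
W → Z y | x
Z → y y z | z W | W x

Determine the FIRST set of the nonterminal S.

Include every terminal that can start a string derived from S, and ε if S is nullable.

We compute FIRST(S) using the standard algorithm.
FIRST(S) = {x, y, z}
FIRST(W) = {x, y, z}
FIRST(Z) = {x, y, z}
Therefore, FIRST(S) = {x, y, z}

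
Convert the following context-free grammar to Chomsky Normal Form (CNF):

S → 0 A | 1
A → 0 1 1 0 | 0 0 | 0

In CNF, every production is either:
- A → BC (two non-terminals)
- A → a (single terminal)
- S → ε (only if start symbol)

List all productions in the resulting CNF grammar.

T0 → 0; S → 1; T1 → 1; A → 0; S → T0 A; A → T0 X0; X0 → T1 X1; X1 → T1 T0; A → T0 T0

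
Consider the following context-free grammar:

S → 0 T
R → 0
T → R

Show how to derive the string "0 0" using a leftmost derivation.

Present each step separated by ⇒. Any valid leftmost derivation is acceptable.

S ⇒ 0 T ⇒ 0 R ⇒ 0 0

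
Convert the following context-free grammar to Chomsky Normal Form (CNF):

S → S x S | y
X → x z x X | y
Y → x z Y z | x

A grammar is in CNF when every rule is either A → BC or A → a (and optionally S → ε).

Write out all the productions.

TX → x; S → y; TZ → z; X → y; Y → x; S → S X0; X0 → TX S; X → TX X1; X1 → TZ X2; X2 → TX X; Y → TX X3; X3 → TZ X4; X4 → Y TZ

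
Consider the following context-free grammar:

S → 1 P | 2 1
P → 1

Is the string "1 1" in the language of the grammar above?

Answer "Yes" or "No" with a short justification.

Yes - a valid derivation exists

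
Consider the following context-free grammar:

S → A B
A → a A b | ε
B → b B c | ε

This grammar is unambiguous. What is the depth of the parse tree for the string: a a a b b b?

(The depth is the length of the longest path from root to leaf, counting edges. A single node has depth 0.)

5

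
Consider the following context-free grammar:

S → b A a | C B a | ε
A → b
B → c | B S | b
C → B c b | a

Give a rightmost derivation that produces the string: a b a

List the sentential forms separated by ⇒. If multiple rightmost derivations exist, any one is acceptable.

S ⇒ C B a ⇒ C b a ⇒ a b a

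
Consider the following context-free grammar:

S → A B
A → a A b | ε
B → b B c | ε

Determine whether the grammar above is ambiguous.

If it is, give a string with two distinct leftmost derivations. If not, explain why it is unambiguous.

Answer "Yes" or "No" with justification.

No - the grammar is unambiguous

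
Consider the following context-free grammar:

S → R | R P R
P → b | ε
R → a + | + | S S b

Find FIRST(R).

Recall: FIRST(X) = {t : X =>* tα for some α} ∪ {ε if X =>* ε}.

We compute FIRST(R) using the standard algorithm.
FIRST(P) = {b, ε}
FIRST(R) = {+, a}
FIRST(S) = {+, a}
Therefore, FIRST(R) = {+, a}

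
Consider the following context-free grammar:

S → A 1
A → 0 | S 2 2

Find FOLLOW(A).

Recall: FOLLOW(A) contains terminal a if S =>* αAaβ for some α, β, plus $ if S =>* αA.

We compute FOLLOW(A) using the standard algorithm.
FOLLOW(S) starts with {$}.
FIRST(A) = {0}
FIRST(S) = {0}
FOLLOW(A) = {1}
FOLLOW(S) = {$, 2}
Therefore, FOLLOW(A) = {1}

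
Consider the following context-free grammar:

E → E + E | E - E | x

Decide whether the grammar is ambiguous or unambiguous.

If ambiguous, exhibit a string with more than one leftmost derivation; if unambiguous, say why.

Ambiguous - the string 'x - x - x - x' has two distinct leftmost derivations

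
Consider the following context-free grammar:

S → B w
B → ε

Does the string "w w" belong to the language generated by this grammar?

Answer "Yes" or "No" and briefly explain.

No - no valid derivation exists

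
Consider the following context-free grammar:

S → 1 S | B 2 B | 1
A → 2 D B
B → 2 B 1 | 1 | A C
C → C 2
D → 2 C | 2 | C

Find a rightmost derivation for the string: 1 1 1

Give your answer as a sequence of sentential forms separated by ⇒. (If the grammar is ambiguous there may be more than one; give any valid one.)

S ⇒ 1 S ⇒ 1 1 S ⇒ 1 1 1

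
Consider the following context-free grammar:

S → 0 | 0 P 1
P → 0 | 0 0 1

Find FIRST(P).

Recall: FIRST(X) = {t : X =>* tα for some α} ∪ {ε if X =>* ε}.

We compute FIRST(P) using the standard algorithm.
FIRST(P) = {0}
FIRST(S) = {0}
Therefore, FIRST(P) = {0}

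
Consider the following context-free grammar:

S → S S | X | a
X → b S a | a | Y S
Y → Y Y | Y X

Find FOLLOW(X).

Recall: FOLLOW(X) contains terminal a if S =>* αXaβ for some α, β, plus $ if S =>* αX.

We compute FOLLOW(X) using the standard algorithm.
FOLLOW(S) starts with {$}.
FIRST(S) = {a, b}
FIRST(X) = {a, b}
FIRST(Y) = {}
FOLLOW(S) = {$, a, b}
FOLLOW(X) = {$, a, b}
FOLLOW(Y) = {a, b}
Therefore, FOLLOW(X) = {$, a, b}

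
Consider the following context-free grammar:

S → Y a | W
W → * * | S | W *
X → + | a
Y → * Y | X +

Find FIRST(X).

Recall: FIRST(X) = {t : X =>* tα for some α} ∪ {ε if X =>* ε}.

We compute FIRST(X) using the standard algorithm.
FIRST(S) = {*, +, a}
FIRST(W) = {*, +, a}
FIRST(X) = {+, a}
FIRST(Y) = {*, +, a}
Therefore, FIRST(X) = {+, a}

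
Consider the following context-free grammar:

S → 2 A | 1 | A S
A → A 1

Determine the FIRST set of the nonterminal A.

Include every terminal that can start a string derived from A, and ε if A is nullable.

We compute FIRST(A) using the standard algorithm.
FIRST(A) = {}
FIRST(S) = {1, 2}
Therefore, FIRST(A) = {}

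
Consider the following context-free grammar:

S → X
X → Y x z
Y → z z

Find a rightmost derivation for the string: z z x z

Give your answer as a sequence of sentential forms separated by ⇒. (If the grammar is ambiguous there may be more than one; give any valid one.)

S ⇒ X ⇒ Y x z ⇒ z z x z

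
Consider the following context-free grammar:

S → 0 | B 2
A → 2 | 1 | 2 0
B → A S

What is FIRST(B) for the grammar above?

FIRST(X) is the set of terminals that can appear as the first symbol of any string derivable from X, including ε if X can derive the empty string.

We compute FIRST(B) using the standard algorithm.
FIRST(A) = {1, 2}
FIRST(B) = {1, 2}
FIRST(S) = {0, 1, 2}
Therefore, FIRST(B) = {1, 2}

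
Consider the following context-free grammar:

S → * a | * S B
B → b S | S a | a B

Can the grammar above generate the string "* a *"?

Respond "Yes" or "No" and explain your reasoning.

No - no valid derivation exists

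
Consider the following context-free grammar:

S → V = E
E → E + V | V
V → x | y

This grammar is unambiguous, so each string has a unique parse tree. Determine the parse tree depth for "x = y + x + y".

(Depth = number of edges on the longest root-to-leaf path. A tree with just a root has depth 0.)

5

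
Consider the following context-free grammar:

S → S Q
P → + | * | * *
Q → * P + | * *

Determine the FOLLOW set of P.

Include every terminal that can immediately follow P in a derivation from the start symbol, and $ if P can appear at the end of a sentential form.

We compute FOLLOW(P) using the standard algorithm.
FOLLOW(S) starts with {$}.
FIRST(P) = {*, +}
FIRST(Q) = {*}
FIRST(S) = {}
FOLLOW(P) = {+}
FOLLOW(Q) = {$, *}
FOLLOW(S) = {$, *}
Therefore, FOLLOW(P) = {+}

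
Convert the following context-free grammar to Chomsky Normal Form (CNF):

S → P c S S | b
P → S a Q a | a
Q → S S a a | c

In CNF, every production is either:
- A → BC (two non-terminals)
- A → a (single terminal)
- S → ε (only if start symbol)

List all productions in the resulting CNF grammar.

TC → c; S → b; TA → a; P → a; Q → c; S → P X0; X0 → TC X1; X1 → S S; P → S X2; X2 → TA X3; X3 → Q TA; Q → S X4; X4 → S X5; X5 → TA TA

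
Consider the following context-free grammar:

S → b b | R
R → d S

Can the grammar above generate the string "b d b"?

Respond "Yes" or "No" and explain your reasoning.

No - no valid derivation exists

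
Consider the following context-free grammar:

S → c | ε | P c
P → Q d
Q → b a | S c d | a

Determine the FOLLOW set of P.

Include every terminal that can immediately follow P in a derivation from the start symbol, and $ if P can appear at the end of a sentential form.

We compute FOLLOW(P) using the standard algorithm.
FOLLOW(S) starts with {$}.
FIRST(P) = {a, b, c}
FIRST(Q) = {a, b, c}
FIRST(S) = {a, b, c, ε}
FOLLOW(P) = {c}
FOLLOW(Q) = {d}
FOLLOW(S) = {$, c}
Therefore, FOLLOW(P) = {c}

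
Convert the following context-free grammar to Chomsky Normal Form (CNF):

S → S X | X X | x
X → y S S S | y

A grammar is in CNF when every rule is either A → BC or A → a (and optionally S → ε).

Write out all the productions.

S → x; TY → y; X → y; S → S X; S → X X; X → TY X0; X0 → S X1; X1 → S S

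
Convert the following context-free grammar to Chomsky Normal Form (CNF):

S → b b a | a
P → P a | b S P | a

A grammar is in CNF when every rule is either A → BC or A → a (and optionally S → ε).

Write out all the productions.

TB → b; TA → a; S → a; P → a; S → TB X0; X0 → TB TA; P → P TA; P → TB X1; X1 → S P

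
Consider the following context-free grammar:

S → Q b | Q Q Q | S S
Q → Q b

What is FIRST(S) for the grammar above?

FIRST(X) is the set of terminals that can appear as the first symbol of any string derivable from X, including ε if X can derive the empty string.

We compute FIRST(S) using the standard algorithm.
FIRST(Q) = {}
FIRST(S) = {}
Therefore, FIRST(S) = {}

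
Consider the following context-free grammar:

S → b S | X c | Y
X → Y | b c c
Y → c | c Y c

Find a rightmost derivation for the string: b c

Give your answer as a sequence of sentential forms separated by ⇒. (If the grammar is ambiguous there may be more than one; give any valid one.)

S ⇒ b S ⇒ b Y ⇒ b c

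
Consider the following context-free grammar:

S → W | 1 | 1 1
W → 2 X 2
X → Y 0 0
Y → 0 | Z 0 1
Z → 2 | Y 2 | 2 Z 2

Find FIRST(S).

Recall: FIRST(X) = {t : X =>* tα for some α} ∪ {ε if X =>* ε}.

We compute FIRST(S) using the standard algorithm.
FIRST(S) = {1, 2}
FIRST(W) = {2}
FIRST(X) = {0, 2}
FIRST(Y) = {0, 2}
FIRST(Z) = {0, 2}
Therefore, FIRST(S) = {1, 2}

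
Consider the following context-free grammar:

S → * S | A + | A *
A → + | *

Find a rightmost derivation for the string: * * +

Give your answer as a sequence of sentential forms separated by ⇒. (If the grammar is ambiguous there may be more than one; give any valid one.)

S ⇒ * S ⇒ * A + ⇒ * * +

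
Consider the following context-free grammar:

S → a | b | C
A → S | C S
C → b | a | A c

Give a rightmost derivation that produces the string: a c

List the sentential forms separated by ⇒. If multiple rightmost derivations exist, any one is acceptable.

S ⇒ C ⇒ A c ⇒ S c ⇒ a c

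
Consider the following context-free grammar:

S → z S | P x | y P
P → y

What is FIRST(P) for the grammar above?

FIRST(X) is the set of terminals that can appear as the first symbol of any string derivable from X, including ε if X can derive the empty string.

We compute FIRST(P) using the standard algorithm.
FIRST(P) = {y}
FIRST(S) = {y, z}
Therefore, FIRST(P) = {y}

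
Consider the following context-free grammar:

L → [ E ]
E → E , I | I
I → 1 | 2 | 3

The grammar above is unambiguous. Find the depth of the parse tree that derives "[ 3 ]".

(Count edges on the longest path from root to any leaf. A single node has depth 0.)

3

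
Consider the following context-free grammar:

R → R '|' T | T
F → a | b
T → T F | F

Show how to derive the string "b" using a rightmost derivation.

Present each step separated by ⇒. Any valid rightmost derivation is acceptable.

R ⇒ T ⇒ F ⇒ b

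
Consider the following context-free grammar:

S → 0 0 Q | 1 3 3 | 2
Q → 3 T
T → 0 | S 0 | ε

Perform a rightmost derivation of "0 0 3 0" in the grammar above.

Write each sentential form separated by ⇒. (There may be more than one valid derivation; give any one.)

S ⇒ 0 0 Q ⇒ 0 0 3 T ⇒ 0 0 3 0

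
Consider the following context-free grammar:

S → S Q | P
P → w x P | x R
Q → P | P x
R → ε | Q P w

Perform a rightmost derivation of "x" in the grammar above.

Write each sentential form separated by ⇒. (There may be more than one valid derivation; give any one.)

S ⇒ P ⇒ x R ⇒ x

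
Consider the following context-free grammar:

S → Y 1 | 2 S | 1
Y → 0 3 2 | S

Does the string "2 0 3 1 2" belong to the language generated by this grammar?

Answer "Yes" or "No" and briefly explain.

No - no valid derivation exists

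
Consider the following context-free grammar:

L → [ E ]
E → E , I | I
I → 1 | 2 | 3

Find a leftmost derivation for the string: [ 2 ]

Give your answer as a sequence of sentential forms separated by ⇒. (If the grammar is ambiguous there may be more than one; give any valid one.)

L ⇒ [ E ] ⇒ [ I ] ⇒ [ 2 ]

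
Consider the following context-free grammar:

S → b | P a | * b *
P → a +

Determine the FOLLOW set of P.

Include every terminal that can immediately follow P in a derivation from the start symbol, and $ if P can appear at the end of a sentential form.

We compute FOLLOW(P) using the standard algorithm.
FOLLOW(S) starts with {$}.
FIRST(P) = {a}
FIRST(S) = {*, a, b}
FOLLOW(P) = {a}
FOLLOW(S) = {$}
Therefore, FOLLOW(P) = {a}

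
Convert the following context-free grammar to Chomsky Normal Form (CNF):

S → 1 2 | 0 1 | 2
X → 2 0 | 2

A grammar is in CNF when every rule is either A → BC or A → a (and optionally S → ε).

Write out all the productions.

T1 → 1; T2 → 2; T0 → 0; S → 2; X → 2; S → T1 T2; S → T0 T1; X → T2 T0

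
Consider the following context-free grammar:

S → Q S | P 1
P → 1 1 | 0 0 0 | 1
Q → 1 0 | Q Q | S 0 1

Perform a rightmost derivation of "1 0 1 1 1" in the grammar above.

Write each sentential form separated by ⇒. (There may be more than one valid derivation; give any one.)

S ⇒ Q S ⇒ Q P 1 ⇒ Q 1 1 1 ⇒ 1 0 1 1 1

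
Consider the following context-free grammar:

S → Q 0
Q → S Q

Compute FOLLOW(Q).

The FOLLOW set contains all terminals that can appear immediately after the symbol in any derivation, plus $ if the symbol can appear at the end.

We compute FOLLOW(Q) using the standard algorithm.
FOLLOW(S) starts with {$}.
FIRST(Q) = {}
FIRST(S) = {}
FOLLOW(Q) = {0}
FOLLOW(S) = {$}
Therefore, FOLLOW(Q) = {0}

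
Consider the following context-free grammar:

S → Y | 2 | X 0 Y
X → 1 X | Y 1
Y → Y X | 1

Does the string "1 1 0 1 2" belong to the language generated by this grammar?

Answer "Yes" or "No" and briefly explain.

No - no valid derivation exists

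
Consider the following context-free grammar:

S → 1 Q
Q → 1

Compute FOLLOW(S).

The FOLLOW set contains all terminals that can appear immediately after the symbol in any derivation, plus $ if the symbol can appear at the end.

We compute FOLLOW(S) using the standard algorithm.
FOLLOW(S) starts with {$}.
FIRST(Q) = {1}
FIRST(S) = {1}
FOLLOW(Q) = {$}
FOLLOW(S) = {$}
Therefore, FOLLOW(S) = {$}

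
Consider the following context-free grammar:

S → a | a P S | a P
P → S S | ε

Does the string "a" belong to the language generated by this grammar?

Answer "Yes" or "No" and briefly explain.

Yes - a valid derivation exists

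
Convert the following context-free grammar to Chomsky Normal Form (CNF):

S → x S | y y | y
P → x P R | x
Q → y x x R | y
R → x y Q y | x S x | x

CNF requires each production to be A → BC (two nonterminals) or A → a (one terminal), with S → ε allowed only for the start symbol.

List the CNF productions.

TX → x; TY → y; S → y; P → x; Q → y; R → x; S → TX S; S → TY TY; P → TX X0; X0 → P R; Q → TY X1; X1 → TX X2; X2 → TX R; R → TX X3; X3 → TY X4; X4 → Q TY; R → TX X5; X5 → S TX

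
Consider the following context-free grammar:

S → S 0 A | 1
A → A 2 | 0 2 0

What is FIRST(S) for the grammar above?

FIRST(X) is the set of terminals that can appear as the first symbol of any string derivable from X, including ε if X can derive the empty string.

We compute FIRST(S) using the standard algorithm.
FIRST(A) = {0}
FIRST(S) = {1}
Therefore, FIRST(S) = {1}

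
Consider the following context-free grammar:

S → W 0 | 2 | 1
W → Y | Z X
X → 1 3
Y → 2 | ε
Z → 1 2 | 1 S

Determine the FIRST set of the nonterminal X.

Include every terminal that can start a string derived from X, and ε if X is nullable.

We compute FIRST(X) using the standard algorithm.
FIRST(S) = {0, 1, 2}
FIRST(W) = {1, 2, ε}
FIRST(X) = {1}
FIRST(Y) = {2, ε}
FIRST(Z) = {1}
Therefore, FIRST(X) = {1}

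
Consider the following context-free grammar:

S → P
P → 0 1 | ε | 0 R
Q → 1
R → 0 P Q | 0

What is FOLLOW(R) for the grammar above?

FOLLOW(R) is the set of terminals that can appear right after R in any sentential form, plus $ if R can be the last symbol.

We compute FOLLOW(R) using the standard algorithm.
FOLLOW(S) starts with {$}.
FIRST(P) = {0, ε}
FIRST(Q) = {1}
FIRST(R) = {0}
FIRST(S) = {0, ε}
FOLLOW(P) = {$, 1}
FOLLOW(Q) = {$, 1}
FOLLOW(R) = {$, 1}
FOLLOW(S) = {$}
Therefore, FOLLOW(R) = {$, 1}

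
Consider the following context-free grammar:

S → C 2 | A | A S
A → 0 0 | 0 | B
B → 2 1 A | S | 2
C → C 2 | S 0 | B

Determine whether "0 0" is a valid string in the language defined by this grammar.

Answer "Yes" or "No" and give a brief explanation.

Yes - a valid derivation exists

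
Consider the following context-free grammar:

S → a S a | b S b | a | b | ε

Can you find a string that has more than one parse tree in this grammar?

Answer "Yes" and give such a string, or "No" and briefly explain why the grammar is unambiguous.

No - the grammar is unambiguous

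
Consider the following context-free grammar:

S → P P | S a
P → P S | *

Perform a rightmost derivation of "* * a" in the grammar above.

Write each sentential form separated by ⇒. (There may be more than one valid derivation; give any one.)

S ⇒ S a ⇒ P P a ⇒ P * a ⇒ * * a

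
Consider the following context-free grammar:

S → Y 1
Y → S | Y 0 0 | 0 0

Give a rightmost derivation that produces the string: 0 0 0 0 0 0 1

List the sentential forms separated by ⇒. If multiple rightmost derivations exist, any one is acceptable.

S ⇒ Y 1 ⇒ Y 0 0 1 ⇒ Y 0 0 0 0 1 ⇒ 0 0 0 0 0 0 1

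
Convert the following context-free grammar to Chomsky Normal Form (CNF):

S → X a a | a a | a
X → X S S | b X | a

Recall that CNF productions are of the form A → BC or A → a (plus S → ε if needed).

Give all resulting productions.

TA → a; S → a; TB → b; X → a; S → X X0; X0 → TA TA; S → TA TA; X → X X1; X1 → S S; X → TB X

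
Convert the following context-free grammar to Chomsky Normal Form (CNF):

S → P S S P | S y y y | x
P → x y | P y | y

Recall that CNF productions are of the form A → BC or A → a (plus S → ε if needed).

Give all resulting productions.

TY → y; S → x; TX → x; P → y; S → P X0; X0 → S X1; X1 → S P; S → S X2; X2 → TY X3; X3 → TY TY; P → TX TY; P → P TY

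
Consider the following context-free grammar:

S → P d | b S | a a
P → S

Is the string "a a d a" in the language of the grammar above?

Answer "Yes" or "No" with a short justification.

No - no valid derivation exists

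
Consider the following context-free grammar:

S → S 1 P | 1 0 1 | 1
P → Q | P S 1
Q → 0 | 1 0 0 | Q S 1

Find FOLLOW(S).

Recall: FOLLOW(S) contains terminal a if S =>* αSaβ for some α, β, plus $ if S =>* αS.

We compute FOLLOW(S) using the standard algorithm.
FOLLOW(S) starts with {$}.
FIRST(P) = {0, 1}
FIRST(Q) = {0, 1}
FIRST(S) = {1}
FOLLOW(P) = {$, 1}
FOLLOW(Q) = {$, 1}
FOLLOW(S) = {$, 1}
Therefore, FOLLOW(S) = {$, 1}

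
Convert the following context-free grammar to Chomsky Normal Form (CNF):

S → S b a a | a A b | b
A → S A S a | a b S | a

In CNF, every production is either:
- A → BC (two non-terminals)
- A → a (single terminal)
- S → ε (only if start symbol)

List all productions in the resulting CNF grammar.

TB → b; TA → a; S → b; A → a; S → S X0; X0 → TB X1; X1 → TA TA; S → TA X2; X2 → A TB; A → S X3; X3 → A X4; X4 → S TA; A → TA X5; X5 → TB S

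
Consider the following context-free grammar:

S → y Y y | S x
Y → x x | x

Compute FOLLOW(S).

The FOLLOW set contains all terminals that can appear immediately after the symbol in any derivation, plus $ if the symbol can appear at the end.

We compute FOLLOW(S) using the standard algorithm.
FOLLOW(S) starts with {$}.
FIRST(S) = {y}
FIRST(Y) = {x}
FOLLOW(S) = {$, x}
FOLLOW(Y) = {y}
Therefore, FOLLOW(S) = {$, x}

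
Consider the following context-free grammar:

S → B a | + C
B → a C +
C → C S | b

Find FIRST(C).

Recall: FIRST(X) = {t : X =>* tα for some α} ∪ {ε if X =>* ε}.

We compute FIRST(C) using the standard algorithm.
FIRST(B) = {a}
FIRST(C) = {b}
FIRST(S) = {+, a}
Therefore, FIRST(C) = {b}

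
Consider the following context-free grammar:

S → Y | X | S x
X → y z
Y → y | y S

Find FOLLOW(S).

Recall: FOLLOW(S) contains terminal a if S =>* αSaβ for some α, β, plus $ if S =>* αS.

We compute FOLLOW(S) using the standard algorithm.
FOLLOW(S) starts with {$}.
FIRST(S) = {y}
FIRST(X) = {y}
FIRST(Y) = {y}
FOLLOW(S) = {$, x}
FOLLOW(X) = {$, x}
FOLLOW(Y) = {$, x}
Therefore, FOLLOW(S) = {$, x}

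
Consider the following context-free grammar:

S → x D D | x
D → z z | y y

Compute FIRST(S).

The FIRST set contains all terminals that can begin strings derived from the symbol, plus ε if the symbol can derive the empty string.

We compute FIRST(S) using the standard algorithm.
FIRST(D) = {y, z}
FIRST(S) = {x}
Therefore, FIRST(S) = {x}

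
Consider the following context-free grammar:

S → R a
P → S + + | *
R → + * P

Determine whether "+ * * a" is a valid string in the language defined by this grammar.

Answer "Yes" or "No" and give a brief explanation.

Yes - a valid derivation exists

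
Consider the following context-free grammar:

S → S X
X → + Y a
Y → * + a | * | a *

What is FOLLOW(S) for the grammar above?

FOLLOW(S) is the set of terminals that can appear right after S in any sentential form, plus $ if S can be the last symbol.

We compute FOLLOW(S) using the standard algorithm.
FOLLOW(S) starts with {$}.
FIRST(S) = {}
FIRST(X) = {+}
FIRST(Y) = {*, a}
FOLLOW(S) = {$, +}
FOLLOW(X) = {$, +}
FOLLOW(Y) = {a}
Therefore, FOLLOW(S) = {$, +}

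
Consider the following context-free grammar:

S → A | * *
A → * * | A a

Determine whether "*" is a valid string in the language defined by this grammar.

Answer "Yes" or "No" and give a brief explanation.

No - no valid derivation exists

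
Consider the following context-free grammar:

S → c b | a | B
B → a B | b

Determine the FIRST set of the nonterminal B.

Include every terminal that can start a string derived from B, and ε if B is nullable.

We compute FIRST(B) using the standard algorithm.
FIRST(B) = {a, b}
FIRST(S) = {a, b, c}
Therefore, FIRST(B) = {a, b}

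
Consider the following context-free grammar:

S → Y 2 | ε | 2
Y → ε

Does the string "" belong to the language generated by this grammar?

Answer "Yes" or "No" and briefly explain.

Yes - a valid derivation exists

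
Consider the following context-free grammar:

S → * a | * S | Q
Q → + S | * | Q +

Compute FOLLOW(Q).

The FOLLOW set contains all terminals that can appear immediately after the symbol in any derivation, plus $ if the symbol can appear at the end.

We compute FOLLOW(Q) using the standard algorithm.
FOLLOW(S) starts with {$}.
FIRST(Q) = {*, +}
FIRST(S) = {*, +}
FOLLOW(Q) = {$, +}
FOLLOW(S) = {$, +}
Therefore, FOLLOW(Q) = {$, +}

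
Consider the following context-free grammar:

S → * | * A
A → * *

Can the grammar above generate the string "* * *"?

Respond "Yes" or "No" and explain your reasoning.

Yes - a valid derivation exists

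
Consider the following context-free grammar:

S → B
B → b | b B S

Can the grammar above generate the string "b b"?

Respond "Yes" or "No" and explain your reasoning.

No - no valid derivation exists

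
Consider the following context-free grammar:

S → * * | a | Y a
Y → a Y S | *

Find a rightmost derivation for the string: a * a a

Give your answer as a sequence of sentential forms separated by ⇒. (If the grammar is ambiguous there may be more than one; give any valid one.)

S ⇒ Y a ⇒ a Y S a ⇒ a Y a a ⇒ a * a a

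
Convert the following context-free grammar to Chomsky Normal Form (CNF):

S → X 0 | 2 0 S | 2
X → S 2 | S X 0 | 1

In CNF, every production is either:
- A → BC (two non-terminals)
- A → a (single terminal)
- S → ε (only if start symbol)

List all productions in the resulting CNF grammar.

T0 → 0; T2 → 2; S → 2; X → 1; S → X T0; S → T2 X0; X0 → T0 S; X → S T2; X → S X1; X1 → X T0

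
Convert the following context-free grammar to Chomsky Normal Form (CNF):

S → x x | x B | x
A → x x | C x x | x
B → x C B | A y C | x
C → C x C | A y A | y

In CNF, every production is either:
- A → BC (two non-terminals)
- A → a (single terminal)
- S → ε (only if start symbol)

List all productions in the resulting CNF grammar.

TX → x; S → x; A → x; TY → y; B → x; C → y; S → TX TX; S → TX B; A → TX TX; A → C X0; X0 → TX TX; B → TX X1; X1 → C B; B → A X2; X2 → TY C; C → C X3; X3 → TX C; C → A X4; X4 → TY A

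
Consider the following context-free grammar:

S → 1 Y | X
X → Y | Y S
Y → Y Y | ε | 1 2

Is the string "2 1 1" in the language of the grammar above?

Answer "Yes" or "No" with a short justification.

No - no valid derivation exists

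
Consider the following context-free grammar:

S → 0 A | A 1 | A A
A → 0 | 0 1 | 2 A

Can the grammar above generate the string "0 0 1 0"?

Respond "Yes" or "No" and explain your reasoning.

No - no valid derivation exists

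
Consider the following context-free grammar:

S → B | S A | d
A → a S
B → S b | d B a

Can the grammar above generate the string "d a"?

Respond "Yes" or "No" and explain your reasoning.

No - no valid derivation exists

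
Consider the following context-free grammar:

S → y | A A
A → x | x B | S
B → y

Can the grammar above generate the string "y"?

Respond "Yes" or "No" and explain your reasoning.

Yes - a valid derivation exists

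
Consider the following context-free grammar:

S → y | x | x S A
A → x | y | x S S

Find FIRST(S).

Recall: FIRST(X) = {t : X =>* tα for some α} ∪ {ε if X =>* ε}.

We compute FIRST(S) using the standard algorithm.
FIRST(A) = {x, y}
FIRST(S) = {x, y}
Therefore, FIRST(S) = {x, y}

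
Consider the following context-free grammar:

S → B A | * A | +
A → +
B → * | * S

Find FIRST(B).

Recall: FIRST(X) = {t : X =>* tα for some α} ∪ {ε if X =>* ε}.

We compute FIRST(B) using the standard algorithm.
FIRST(A) = {+}
FIRST(B) = {*}
FIRST(S) = {*, +}
Therefore, FIRST(B) = {*}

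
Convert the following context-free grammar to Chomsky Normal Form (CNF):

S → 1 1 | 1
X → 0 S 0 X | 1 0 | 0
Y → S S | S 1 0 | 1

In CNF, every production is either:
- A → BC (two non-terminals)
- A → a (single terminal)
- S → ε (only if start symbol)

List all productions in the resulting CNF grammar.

T1 → 1; S → 1; T0 → 0; X → 0; Y → 1; S → T1 T1; X → T0 X0; X0 → S X1; X1 → T0 X; X → T1 T0; Y → S S; Y → S X2; X2 → T1 T0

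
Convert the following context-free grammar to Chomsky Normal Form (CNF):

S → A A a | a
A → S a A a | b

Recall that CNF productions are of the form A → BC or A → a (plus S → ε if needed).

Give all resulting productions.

TA → a; S → a; A → b; S → A X0; X0 → A TA; A → S X1; X1 → TA X2; X2 → A TA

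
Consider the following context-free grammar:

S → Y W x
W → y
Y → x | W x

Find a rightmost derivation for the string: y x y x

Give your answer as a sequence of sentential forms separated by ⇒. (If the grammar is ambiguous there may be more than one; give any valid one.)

S ⇒ Y W x ⇒ Y y x ⇒ W x y x ⇒ y x y x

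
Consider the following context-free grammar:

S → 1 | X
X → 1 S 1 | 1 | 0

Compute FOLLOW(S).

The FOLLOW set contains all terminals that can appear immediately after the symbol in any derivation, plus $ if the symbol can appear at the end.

We compute FOLLOW(S) using the standard algorithm.
FOLLOW(S) starts with {$}.
FIRST(S) = {0, 1}
FIRST(X) = {0, 1}
FOLLOW(S) = {$, 1}
FOLLOW(X) = {$, 1}
Therefore, FOLLOW(S) = {$, 1}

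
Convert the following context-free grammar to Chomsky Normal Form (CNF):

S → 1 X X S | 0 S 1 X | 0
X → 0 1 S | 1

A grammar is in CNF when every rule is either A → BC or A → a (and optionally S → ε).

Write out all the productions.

T1 → 1; T0 → 0; S → 0; X → 1; S → T1 X0; X0 → X X1; X1 → X S; S → T0 X2; X2 → S X3; X3 → T1 X; X → T0 X4; X4 → T1 S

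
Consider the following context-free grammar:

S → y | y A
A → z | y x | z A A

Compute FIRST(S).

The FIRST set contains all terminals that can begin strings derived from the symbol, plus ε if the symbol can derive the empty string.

We compute FIRST(S) using the standard algorithm.
FIRST(A) = {y, z}
FIRST(S) = {y}
Therefore, FIRST(S) = {y}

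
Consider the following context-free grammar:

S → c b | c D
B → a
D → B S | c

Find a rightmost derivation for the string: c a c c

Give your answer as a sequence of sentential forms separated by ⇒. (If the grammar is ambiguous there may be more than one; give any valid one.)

S ⇒ c D ⇒ c B S ⇒ c B c D ⇒ c B c c ⇒ c a c c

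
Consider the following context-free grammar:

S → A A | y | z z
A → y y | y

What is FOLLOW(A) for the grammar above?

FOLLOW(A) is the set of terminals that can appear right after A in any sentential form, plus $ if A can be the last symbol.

We compute FOLLOW(A) using the standard algorithm.
FOLLOW(S) starts with {$}.
FIRST(A) = {y}
FIRST(S) = {y, z}
FOLLOW(A) = {$, y}
FOLLOW(S) = {$}
Therefore, FOLLOW(A) = {$, y}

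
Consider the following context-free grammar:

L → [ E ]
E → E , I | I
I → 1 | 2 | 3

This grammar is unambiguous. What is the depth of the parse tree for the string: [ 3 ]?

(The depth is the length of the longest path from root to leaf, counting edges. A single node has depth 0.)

3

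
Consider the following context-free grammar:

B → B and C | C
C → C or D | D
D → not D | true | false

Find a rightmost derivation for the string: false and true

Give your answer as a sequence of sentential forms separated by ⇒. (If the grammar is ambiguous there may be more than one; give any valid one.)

B ⇒ B and C ⇒ B and D ⇒ B and true ⇒ C and true ⇒ D and true ⇒ false and true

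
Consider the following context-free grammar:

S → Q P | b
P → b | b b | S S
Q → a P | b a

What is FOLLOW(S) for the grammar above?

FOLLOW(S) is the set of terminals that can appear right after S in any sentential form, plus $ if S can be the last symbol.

We compute FOLLOW(S) using the standard algorithm.
FOLLOW(S) starts with {$}.
FIRST(P) = {a, b}
FIRST(Q) = {a, b}
FIRST(S) = {a, b}
FOLLOW(P) = {$, a, b}
FOLLOW(Q) = {a, b}
FOLLOW(S) = {$, a, b}
Therefore, FOLLOW(S) = {$, a, b}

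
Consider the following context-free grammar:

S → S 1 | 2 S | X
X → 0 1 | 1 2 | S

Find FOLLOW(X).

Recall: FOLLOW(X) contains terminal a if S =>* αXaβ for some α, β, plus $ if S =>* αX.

We compute FOLLOW(X) using the standard algorithm.
FOLLOW(S) starts with {$}.
FIRST(S) = {0, 1, 2}
FIRST(X) = {0, 1, 2}
FOLLOW(S) = {$, 1}
FOLLOW(X) = {$, 1}
Therefore, FOLLOW(X) = {$, 1}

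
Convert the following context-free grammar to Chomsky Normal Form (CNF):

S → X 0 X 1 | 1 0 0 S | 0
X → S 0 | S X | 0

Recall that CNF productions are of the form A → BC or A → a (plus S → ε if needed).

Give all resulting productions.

T0 → 0; T1 → 1; S → 0; X → 0; S → X X0; X0 → T0 X1; X1 → X T1; S → T1 X2; X2 → T0 X3; X3 → T0 S; X → S T0; X → S X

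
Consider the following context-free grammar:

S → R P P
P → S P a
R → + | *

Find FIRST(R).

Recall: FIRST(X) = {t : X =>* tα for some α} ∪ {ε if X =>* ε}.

We compute FIRST(R) using the standard algorithm.
FIRST(P) = {*, +}
FIRST(R) = {*, +}
FIRST(S) = {*, +}
Therefore, FIRST(R) = {*, +}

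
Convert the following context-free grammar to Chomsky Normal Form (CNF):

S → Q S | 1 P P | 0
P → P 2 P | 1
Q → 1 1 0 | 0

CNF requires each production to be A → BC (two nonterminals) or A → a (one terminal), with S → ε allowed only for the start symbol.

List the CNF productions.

T1 → 1; S → 0; T2 → 2; P → 1; T0 → 0; Q → 0; S → Q S; S → T1 X0; X0 → P P; P → P X1; X1 → T2 P; Q → T1 X2; X2 → T1 T0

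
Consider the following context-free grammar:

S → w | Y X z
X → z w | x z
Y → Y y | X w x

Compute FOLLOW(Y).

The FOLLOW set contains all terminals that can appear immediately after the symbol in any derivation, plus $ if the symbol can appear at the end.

We compute FOLLOW(Y) using the standard algorithm.
FOLLOW(S) starts with {$}.
FIRST(S) = {w, x, z}
FIRST(X) = {x, z}
FIRST(Y) = {x, z}
FOLLOW(S) = {$}
FOLLOW(X) = {w, z}
FOLLOW(Y) = {x, y, z}
Therefore, FOLLOW(Y) = {x, y, z}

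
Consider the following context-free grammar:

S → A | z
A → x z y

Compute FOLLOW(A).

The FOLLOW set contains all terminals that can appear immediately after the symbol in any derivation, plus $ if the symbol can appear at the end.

We compute FOLLOW(A) using the standard algorithm.
FOLLOW(S) starts with {$}.
FIRST(A) = {x}
FIRST(S) = {x, z}
FOLLOW(A) = {$}
FOLLOW(S) = {$}
Therefore, FOLLOW(A) = {$}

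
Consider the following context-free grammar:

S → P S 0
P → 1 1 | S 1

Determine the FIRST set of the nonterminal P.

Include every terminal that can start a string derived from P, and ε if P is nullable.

We compute FIRST(P) using the standard algorithm.
FIRST(P) = {1}
FIRST(S) = {1}
Therefore, FIRST(P) = {1}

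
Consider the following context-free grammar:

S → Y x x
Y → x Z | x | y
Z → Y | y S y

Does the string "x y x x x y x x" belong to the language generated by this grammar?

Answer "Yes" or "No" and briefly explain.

Yes - a valid derivation exists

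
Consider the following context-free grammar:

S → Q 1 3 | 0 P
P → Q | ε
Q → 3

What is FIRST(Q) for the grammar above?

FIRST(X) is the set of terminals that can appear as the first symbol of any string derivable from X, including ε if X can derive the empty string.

We compute FIRST(Q) using the standard algorithm.
FIRST(P) = {3, ε}
FIRST(Q) = {3}
FIRST(S) = {0, 3}
Therefore, FIRST(Q) = {3}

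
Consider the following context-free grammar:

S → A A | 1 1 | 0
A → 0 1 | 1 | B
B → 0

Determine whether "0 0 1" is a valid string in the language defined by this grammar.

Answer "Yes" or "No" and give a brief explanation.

Yes - a valid derivation exists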